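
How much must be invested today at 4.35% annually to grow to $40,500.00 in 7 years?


Formula: PV = FV / (1 + r)^n
Substituting: PV = $40,500.00 / (1 + 0.0435)^7
Discount factor: (1.0435)^7 = 1.347247
PV = $40,500.00 / 1.347247 = $30,061.31

$30,061.31


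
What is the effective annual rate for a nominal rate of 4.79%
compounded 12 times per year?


Formula: EAR = (1 + r/m)^m - 1
Period rate: r/m = 0.0479 / 12 = 0.003992
Compounding: (1 + 0.003992)^12 = 1.048966
EAR = 1.048966 - 1 = 0.048966

0.048966


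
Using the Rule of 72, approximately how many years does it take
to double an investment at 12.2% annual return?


Formula: Years ≈ 72 / r
Substituting: Years ≈ 72 / 12.2
Years ≈ 5.9

5.9 years


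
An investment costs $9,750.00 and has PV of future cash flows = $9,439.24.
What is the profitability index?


Formula: PI = PV(cash flows) / initial investment
Substituting: PI = $9,439.24 / $9,750.00
PI = 0.9681

0.9681


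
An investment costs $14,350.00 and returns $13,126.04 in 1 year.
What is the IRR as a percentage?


Formula: IRR = C1/C0 - 1
Substituting: IRR = $13,126.04 / $14,350.00 - 1
Ratio: 0.914707 - 1 = -0.085293
IRR = -8.5293%

-8.5293%


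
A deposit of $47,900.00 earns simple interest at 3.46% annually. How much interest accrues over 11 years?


Formula: I = P * r * t
Substituting: I = $47,900.00 * 0.0346 * 11
Step: I = $47,900.00 * 0.3806
I = $18,230.74

$18,230.74


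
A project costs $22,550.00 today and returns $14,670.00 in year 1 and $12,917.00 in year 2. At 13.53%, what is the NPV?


Formula: NPV = C0 + C1/(1+r) + C2/(1+r)^2
Discount C1: $14,670.00 / (1 + 0.1353) = $12,921.69
Discount C2: $12,917.00 / (1 + 0.1353)^2 = $10,021.68
NPV = -$22,550.00 + $12,921.69 + $10,021.68 = $393.37

$393.37


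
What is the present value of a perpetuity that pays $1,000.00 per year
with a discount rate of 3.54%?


Formula: PV = C / r
Substituting: PV = $1,000.00 / 0.0354
PV = $28,248.59

$28,248.59


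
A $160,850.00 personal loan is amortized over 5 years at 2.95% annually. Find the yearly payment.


Formula: PMT = PV * r / (1 - (1+r)^(-n))
Denominator: 1 - (1 + 0.0295)^(-5) = 0.135294
Numerator: $160,850.00 * 0.0295 = 4745.075
PMT = 4745.075 / 0.135294 = $35,072.21

$35,072.21


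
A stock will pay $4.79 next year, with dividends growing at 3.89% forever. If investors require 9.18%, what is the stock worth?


Formula: P = D1 / (r - g)
Spread: r - g = 0.0918 - 0.0389 = 0.0529
Substituting: P = $4.79 / 0.0529
P = $90.55

$90.55


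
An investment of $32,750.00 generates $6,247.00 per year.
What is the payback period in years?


Formula: Payback = investment / annual cash flow
Substituting: Payback = $32,750.00 / $6,247.00
Payback = 5.2425 years

5.2425 years


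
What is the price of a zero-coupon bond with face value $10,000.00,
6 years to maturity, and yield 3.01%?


Formula: Price = FV / (1 + r)^n
Substituting: Price = $10,000.00 / (1 + 0.0301)^6
Discount factor: (1.0301)^6 = 1.194748
Price = $10,000.00 / 1.194748 = $8,369.97

$8,369.97


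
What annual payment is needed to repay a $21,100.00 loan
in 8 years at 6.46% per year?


Formula: PMT = PV * r / (1 - (1+r)^(-n))
Denominator: 1 - (1 + 0.0646)^(-8) = 0.39395
Numerator: $21,100.00 * 0.0646 = 1363.06
PMT = 1363.06 / 0.39395 = $3,459.98

$3,459.98


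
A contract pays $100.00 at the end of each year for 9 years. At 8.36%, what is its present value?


Formula: PV = PMT * (1 - (1+r)^(-n)) / r
Discount factor: (1 + 0.0836)^(-9) = 0.485489
Bracket: 1 - 0.485489 = 0.514511
PV = $100.00 * 0.514511 / 0.0836 = $615.44

$615.44


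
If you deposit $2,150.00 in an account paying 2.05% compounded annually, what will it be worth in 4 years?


Formula: FV = P * (1 + r)^n
Substituting: FV = $2,150.00 * (1 + 0.0205)^4
Growth factor: (1.0205)^4 = 1.084556
FV = $2,150.00 * 1.084556 = $2,331.80

$2,331.80


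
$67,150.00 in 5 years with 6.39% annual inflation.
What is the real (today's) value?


Formula: Real value = nominal / (1 + inflation)^years
Price level: (1 + 0.0639)^5 = 1.363026
Real value = $67,150.00 / 1.363026 = $49,265.40

$49,265.40


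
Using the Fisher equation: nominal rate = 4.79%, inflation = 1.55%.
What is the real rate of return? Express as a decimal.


Formula: (1 + r_real) = (1 + r_nom) / (1 + inflation)
Substituting: (1 + r_real) = 1.0479 / 1.0155
(1 + r_real) = 1.031905
r_real = 1.031905 - 1 = 0.031905

0.031905


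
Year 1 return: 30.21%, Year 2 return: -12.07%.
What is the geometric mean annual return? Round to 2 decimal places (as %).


Formula: Geometric mean = ((1+r1)*(1+r2))^(1/2) - 1
Product: (1 + 0.3021) * (1 + -0.1207) = 1.3021 * 0.8793 = 1.144937
Square root: 1.144937^0.5 = 1.070017
Geometric mean = 1.070017 - 1 = 0.070017
As percentage: 7.00%

7.00%


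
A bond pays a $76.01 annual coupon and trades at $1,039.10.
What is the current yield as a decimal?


Formula: Current yield = annual coupon / price
Substituting: CY = $76.01 / $1,039.10
CY = 0.07315

0.07315


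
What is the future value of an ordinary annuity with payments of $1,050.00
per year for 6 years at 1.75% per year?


Formula: FV = PMT * ((1+r)^n - 1) / r
Growth factor: (1 + 0.0175)^6 = 1.109702
Numerator: 1.109702 - 1 = 0.109702
FV = $1,050.00 * 0.109702 / 0.0175 = $6,582.14

$6,582.14


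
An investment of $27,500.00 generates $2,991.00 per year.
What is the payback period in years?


Formula: Payback = investment / annual cash flow
Substituting: Payback = $27,500.00 / $2,991.00
Payback = 9.1942 years

9.1942 years


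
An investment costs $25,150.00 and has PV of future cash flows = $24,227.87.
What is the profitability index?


Formula: PI = PV(cash flows) / initial investment
Substituting: PI = $24,227.87 / $25,150.00
PI = 0.9633

0.9633


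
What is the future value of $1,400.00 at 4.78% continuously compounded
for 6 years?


Formula: FV = P * e^(r*t)
Exponent: r*t = 0.0478 * 6 = 0.2868
e^(0.2868) = 1.332158
FV = $1,400.00 * 1.332158 = $1,865.02

$1,865.02


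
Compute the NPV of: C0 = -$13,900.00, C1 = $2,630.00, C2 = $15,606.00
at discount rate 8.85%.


Formula: NPV = C0 + C1/(1+r) + C2/(1+r)^2
Discount C1: $2,630.00 / (1 + 0.0885) = $2,416.17
Discount C2: $15,606.00 / (1 + 0.0885)^2 = $13,171.48
NPV = -$13,900.00 + $2,416.17 + $13,171.48 = $1,687.65

$1,687.65


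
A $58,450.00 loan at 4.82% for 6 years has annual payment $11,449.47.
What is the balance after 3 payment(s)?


Formula: Balance = PV*(1+r)^k - PMT*((1+r)^k - 1)/r
Growth: (1 + 0.0482)^3 = 1.151682
Accumulated factor: ((1+r)^k - 1)/r = 3.146923
Balance = $58,450.00 * 1.151682 - $11,449.47 * 3.146923
Balance = $31,285.19

$31,285.19


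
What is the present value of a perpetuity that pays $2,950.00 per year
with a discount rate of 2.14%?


Formula: PV = C / r
Substituting: PV = $2,950.00 / 0.0214
PV = $137,850.47

$137,850.47


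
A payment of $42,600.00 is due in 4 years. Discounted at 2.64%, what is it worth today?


Formula: PV = FV / (1 + r)^n
Substituting: PV = $42,600.00 / (1 + 0.0264)^4
Discount factor: (1.0264)^4 = 1.109856
PV = $42,600.00 / 1.109856 = $38,383.36

$38,383.36


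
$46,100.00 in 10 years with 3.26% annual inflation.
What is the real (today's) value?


Formula: Real value = nominal / (1 + inflation)^years
Price level: (1 + 0.0326)^10 = 1.378228
Real value = $46,100.00 / 1.378228 = $33,448.74

$33,448.74


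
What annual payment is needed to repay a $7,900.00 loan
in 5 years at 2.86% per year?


Formula: PMT = PV * r / (1 - (1+r)^(-n))
Denominator: 1 - (1 + 0.0286)^(-5) = 0.131505
Numerator: $7,900.00 * 0.0286 = 225.94
PMT = 225.94 / 0.131505 = $1,718.11

$1,718.11


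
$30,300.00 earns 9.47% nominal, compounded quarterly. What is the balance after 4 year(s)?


Formula: FV = P * (1 + r/m)^(m*t)
Period rate: r/m = 0.0947 / 4 = 0.023675
Total periods: m*t = 4 * 4 = 16
Growth factor: (1 + 0.023675)^16 = 1.454098
FV = $30,300.00 * 1.454098 = $44,059.16

$44,059.16


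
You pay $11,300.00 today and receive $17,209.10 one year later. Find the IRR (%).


Formula: IRR = C1/C0 - 1
Substituting: IRR = $17,209.10 / $11,300.00 - 1
Ratio: 1.522929 - 1 = 0.522929
IRR = 52.2929%

52.2929%


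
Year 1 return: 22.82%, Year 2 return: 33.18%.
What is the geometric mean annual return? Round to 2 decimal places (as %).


Formula: Geometric mean = ((1+r1)*(1+r2))^(1/2) - 1
Product: (1 + 0.2282) * (1 + 0.3318) = 1.2282 * 1.3318 = 1.635717
Square root: 1.635717^0.5 = 1.278951
Geometric mean = 1.278951 - 1 = 0.278951
As percentage: 27.90%

27.90%


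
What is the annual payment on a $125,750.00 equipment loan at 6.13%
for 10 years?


Formula: PMT = PV * r / (1 - (1+r)^(-n))
Denominator: 1 - (1 + 0.0613)^(-10) = 0.448407
Numerator: $125,750.00 * 0.0613 = 7708.475
PMT = 7708.475 / 0.448407 = $17,190.78

$17,190.78


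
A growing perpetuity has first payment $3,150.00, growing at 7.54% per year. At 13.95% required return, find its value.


Formula: PV = C / (r - g)
Spread: r - g = 0.1395 - 0.0754 = 0.0641
Substituting: PV = $3,150.00 / 0.0641
PV = $49,141.97

$49,141.97


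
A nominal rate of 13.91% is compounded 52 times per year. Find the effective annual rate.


Formula: EAR = (1 + r/m)^m - 1
Period rate: r/m = 0.1391 / 52 = 0.002675
Compounding: (1 + 0.002675)^52 = 1.149026
EAR = 1.149026 - 1 = 0.149026

0.149026


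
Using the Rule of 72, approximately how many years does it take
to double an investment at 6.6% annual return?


Formula: Years ≈ 72 / r
Substituting: Years ≈ 72 / 6.6
Years ≈ 10.9

10.9 years


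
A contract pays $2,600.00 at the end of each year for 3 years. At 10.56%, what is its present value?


Formula: PV = PMT * (1 - (1+r)^(-n)) / r
Discount factor: (1 + 0.1056)^(-3) = 0.739956
Bracket: 1 - 0.739956 = 0.260044
PV = $2,600.00 * 0.260044 / 0.1056 = $6,402.60

$6,402.60


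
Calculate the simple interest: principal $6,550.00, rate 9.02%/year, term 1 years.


Formula: I = P * r * t
Substituting: I = $6,550.00 * 0.0902 * 1
Step: I = $6,550.00 * 0.0902
I = $590.81

$590.81


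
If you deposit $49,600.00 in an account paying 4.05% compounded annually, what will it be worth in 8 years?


Formula: FV = P * (1 + r)^n
Substituting: FV = $49,600.00 * (1 + 0.0405)^8
Growth factor: (1.0405)^8 = 1.373842
FV = $49,600.00 * 1.373842 = $68,142.55

$68,142.55


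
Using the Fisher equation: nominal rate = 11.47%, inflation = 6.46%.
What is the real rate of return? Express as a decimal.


Formula: (1 + r_real) = (1 + r_nom) / (1 + inflation)
Substituting: (1 + r_real) = 1.1147 / 1.0646
(1 + r_real) = 1.04706
r_real = 1.04706 - 1 = 0.04706

0.04706


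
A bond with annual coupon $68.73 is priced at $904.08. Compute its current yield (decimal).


Formula: Current yield = annual coupon / price
Substituting: CY = $68.73 / $904.08
CY = 0.076022

0.076022


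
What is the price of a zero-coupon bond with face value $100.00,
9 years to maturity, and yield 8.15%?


Formula: Price = FV / (1 + r)^n
Substituting: Price = $100.00 / (1 + 0.0815)^9
Discount factor: (1.0815)^9 = 2.024131
Price = $100.00 / 2.024131 = $49.40

$49.40


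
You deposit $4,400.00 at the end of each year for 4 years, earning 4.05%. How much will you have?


Formula: FV = PMT * ((1+r)^n - 1) / r
Growth factor: (1 + 0.0405)^4 = 1.17211
Numerator: 1.17211 - 1 = 0.17211
FV = $4,400.00 * 0.17211 / 0.0405 = $18,698.36

$18,698.36


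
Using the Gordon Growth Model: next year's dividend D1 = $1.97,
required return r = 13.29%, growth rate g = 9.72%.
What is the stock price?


Formula: P = D1 / (r - g)
Spread: r - g = 0.1329 - 0.0972 = 0.0357
Substituting: P = $1.97 / 0.0357
P = $55.18

$55.18


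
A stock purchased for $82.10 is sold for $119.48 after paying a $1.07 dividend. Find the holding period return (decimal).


Formula: HPR = (P1 - P0 + D) / P0
Gain: $119.48 - $82.10 + $1.07 = $38.45
HPR = $38.45 / $82.10 = 0.4683

0.4683


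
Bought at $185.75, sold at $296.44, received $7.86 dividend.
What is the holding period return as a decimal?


Formula: HPR = (P1 - P0 + D) / P0
Gain: $296.44 - $185.75 + $7.86 = $118.55
HPR = $118.55 / $185.75 = 0.6382

0.6382


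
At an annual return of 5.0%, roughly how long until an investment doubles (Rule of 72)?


Formula: Years ≈ 72 / r
Substituting: Years ≈ 72 / 5.0
Years ≈ 14.4

14.4 years


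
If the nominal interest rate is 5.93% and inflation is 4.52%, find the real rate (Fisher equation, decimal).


Formula: (1 + r_real) = (1 + r_nom) / (1 + inflation)
Substituting: (1 + r_real) = 1.0593 / 1.0452
(1 + r_real) = 1.01349
r_real = 1.01349 - 1 = 0.01349

0.01349


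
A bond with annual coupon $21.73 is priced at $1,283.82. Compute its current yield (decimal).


Formula: Current yield = annual coupon / price
Substituting: CY = $21.73 / $1,283.82
CY = 0.016926

0.016926


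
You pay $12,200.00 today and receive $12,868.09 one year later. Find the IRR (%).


Formula: IRR = C1/C0 - 1
Substituting: IRR = $12,868.09 / $12,200.00 - 1
Ratio: 1.054761 - 1 = 0.054761
IRR = 5.4761%

5.4761%


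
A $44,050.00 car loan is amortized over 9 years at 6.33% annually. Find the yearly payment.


Formula: PMT = PV * r / (1 - (1+r)^(-n))
Denominator: 1 - (1 + 0.0633)^(-9) = 0.424431
Numerator: $44,050.00 * 0.0633 = 2788.365
PMT = 2788.365 / 0.424431 = $6,569.66

$6,569.66


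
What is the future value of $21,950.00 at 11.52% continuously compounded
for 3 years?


Formula: FV = P * e^(r*t)
Exponent: r*t = 0.1152 * 3 = 0.3456
e^(0.3456) = 1.412837
FV = $21,950.00 * 1.412837 = $31,011.78

$31,011.78


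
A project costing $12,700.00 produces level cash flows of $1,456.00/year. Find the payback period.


Formula: Payback = investment / annual cash flow
Substituting: Payback = $12,700.00 / $1,456.00
Payback = 8.7225 years

8.7225 years


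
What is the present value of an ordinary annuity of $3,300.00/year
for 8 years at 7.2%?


Formula: PV = PMT * (1 - (1+r)^(-n)) / r
Discount factor: (1 + 0.072)^(-8) = 0.573379
Bracket: 1 - 0.573379 = 0.426621
PV = $3,300.00 * 0.426621 / 0.072 = $19,553.47

$19,553.47


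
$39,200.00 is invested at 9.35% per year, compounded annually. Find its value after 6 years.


Formula: FV = P * (1 + r)^n
Substituting: FV = $39,200.00 * (1 + 0.0935)^6
Growth factor: (1.0935)^6 = 1.709672
FV = $39,200.00 * 1.709672 = $67,019.13

$67,019.13


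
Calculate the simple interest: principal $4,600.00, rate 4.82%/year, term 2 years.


Formula: I = P * r * t
Substituting: I = $4,600.00 * 0.0482 * 2
Step: I = $4,600.00 * 0.0964
I = $443.44

$443.44


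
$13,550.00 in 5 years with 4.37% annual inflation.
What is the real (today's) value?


Formula: Real value = nominal / (1 + inflation)^years
Price level: (1 + 0.0437)^5 = 1.23845
Real value = $13,550.00 / 1.23845 = $10,941.10

$10,941.10


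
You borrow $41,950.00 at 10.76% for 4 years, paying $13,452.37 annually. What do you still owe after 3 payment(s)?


Formula: Balance = PV*(1+r)^k - PMT*((1+r)^k - 1)/r
Growth: (1 + 0.1076)^3 = 1.358779
Accumulated factor: ((1+r)^k - 1)/r = 3.334378
Balance = $41,950.00 * 1.358779 - $13,452.37 * 3.334378
Balance = $12,145.50

$12,145.50


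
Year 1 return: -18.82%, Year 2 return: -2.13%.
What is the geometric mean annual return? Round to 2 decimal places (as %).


Formula: Geometric mean = ((1+r1)*(1+r2))^(1/2) - 1
Product: (1 + -0.1882) * (1 + -0.0213) = 0.8118 * 0.9787 = 0.794509
Square root: 0.794509^0.5 = 0.891352
Geometric mean = 0.891352 - 1 = -0.108648
As percentage: -10.86%

-10.86%


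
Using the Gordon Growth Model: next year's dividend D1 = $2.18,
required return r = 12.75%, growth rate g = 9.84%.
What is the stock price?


Formula: P = D1 / (r - g)
Spread: r - g = 0.1275 - 0.0984 = 0.0291
Substituting: P = $2.18 / 0.0291
P = $74.91

$74.91


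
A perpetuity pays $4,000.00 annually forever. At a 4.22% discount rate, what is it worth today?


Formula: PV = C / r
Substituting: PV = $4,000.00 / 0.0422
PV = $94,786.73

$94,786.73


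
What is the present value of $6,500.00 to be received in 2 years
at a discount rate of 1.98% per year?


Formula: PV = FV / (1 + r)^n
Substituting: PV = $6,500.00 / (1 + 0.0198)^2
Discount factor: (1.0198)^2 = 1.039992
PV = $6,500.00 / 1.039992 = $6,250.05

$6,250.05


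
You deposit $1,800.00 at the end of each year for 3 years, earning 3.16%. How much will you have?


Formula: FV = PMT * ((1+r)^n - 1) / r
Growth factor: (1 + 0.0316)^3 = 1.097827
Numerator: 1.097827 - 1 = 0.097827
FV = $1,800.00 * 0.097827 / 0.0316 = $5,572.44

$5,572.44


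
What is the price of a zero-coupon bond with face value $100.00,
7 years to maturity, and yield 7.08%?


Formula: Price = FV / (1 + r)^n
Substituting: Price = $100.00 / (1 + 0.0708)^7
Discount factor: (1.0708)^7 = 1.614204
Price = $100.00 / 1.614204 = $61.95

$61.95


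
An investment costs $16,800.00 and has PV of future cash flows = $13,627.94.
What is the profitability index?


Formula: PI = PV(cash flows) / initial investment
Substituting: PI = $13,627.94 / $16,800.00
PI = 0.8112

0.8112


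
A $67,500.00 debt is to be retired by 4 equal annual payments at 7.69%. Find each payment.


Formula: PMT = PV * r / (1 - (1+r)^(-n))
Denominator: 1 - (1 + 0.0769)^(-4) = 0.25647
Numerator: $67,500.00 * 0.0769 = 5190.75
PMT = 5190.75 / 0.25647 = $20,239.21

$20,239.21


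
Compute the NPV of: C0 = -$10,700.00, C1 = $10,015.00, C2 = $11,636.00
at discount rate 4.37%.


Formula: NPV = C0 + C1/(1+r) + C2/(1+r)^2
Discount C1: $10,015.00 / (1 + 0.0437) = $9,595.67
Discount C2: $11,636.00 / (1 + 0.0437)^2 = $10,681.99
NPV = -$10,700.00 + $9,595.67 + $10,681.99 = $9,577.66

$9,577.66


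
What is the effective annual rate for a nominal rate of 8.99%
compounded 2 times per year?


Formula: EAR = (1 + r/m)^m - 1
Period rate: r/m = 0.0899 / 2 = 0.04495
Compounding: (1 + 0.04495)^2 = 1.091921
EAR = 1.091921 - 1 = 0.091921

0.091921


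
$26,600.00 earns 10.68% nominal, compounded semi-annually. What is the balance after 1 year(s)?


Formula: FV = P * (1 + r/m)^(m*t)
Period rate: r/m = 0.1068 / 2 = 0.0534
Total periods: m*t = 2 * 1 = 2
Growth factor: (1 + 0.0534)^2 = 1.109652
FV = $26,600.00 * 1.109652 = $29,516.73

$29,516.73


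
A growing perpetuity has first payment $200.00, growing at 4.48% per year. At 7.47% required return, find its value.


Formula: PV = C / (r - g)
Spread: r - g = 0.0747 - 0.0448 = 0.0299
Substituting: PV = $200.00 / 0.0299
PV = $6,688.96

$6,688.96


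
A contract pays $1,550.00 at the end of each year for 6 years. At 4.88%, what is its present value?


Formula: PV = PMT * (1 - (1+r)^(-n)) / r
Discount factor: (1 + 0.0488)^(-6) = 0.751353
Bracket: 1 - 0.751353 = 0.248647
PV = $1,550.00 * 0.248647 / 0.0488 = $7,897.60

$7,897.60


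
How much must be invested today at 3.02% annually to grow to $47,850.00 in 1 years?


Formula: PV = FV / (1 + r)^n
Substituting: PV = $47,850.00 / (1 + 0.0302)^1
Discount factor: (1.0302)^1 = 1.0302
PV = $47,850.00 / 1.0302 = $46,447.29

$46,447.29


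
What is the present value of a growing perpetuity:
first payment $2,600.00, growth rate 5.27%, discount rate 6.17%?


Formula: PV = C / (r - g)
Spread: r - g = 0.0617 - 0.0527 = 0.009
Substituting: PV = $2,600.00 / 0.009
PV = $288,888.89

$288,888.89


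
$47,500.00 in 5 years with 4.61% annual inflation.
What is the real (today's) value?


Formula: Real value = nominal / (1 + inflation)^years
Price level: (1 + 0.0461)^5 = 1.252755
Real value = $47,500.00 / 1.252755 = $37,916.44

$37,916.44


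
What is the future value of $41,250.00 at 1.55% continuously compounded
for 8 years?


Formula: FV = P * e^(r*t)
Exponent: r*t = 0.0155 * 8 = 0.124
e^(0.124) = 1.132016
FV = $41,250.00 * 1.132016 = $46,695.65

$46,695.65


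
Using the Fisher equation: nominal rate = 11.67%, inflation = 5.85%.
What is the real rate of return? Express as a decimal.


Formula: (1 + r_real) = (1 + r_nom) / (1 + inflation)
Substituting: (1 + r_real) = 1.1167 / 1.0585
(1 + r_real) = 1.054983
r_real = 1.054983 - 1 = 0.054983

0.054983


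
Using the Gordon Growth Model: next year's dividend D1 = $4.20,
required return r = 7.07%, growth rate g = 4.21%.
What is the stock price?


Formula: P = D1 / (r - g)
Spread: r - g = 0.0707 - 0.0421 = 0.0286
Substituting: P = $4.20 / 0.0286
P = $146.85

$146.85


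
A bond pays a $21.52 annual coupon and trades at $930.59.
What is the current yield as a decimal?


Formula: Current yield = annual coupon / price
Substituting: CY = $21.52 / $930.59
CY = 0.023125

0.023125


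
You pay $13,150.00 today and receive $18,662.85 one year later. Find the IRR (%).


Formula: IRR = C1/C0 - 1
Substituting: IRR = $18,662.85 / $13,150.00 - 1
Ratio: 1.419228 - 1 = 0.419228
IRR = 41.9228%

41.9228%


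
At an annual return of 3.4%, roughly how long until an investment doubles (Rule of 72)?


Formula: Years ≈ 72 / r
Substituting: Years ≈ 72 / 3.4
Years ≈ 21.2

21.2 years


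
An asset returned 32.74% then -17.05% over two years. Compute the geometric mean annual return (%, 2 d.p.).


Formula: Geometric mean = ((1+r1)*(1+r2))^(1/2) - 1
Product: (1 + 0.3274) * (1 + -0.1705) = 1.3274 * 0.8295 = 1.101078
Square root: 1.101078^0.5 = 1.049323
Geometric mean = 1.049323 - 1 = 0.049323
As percentage: 4.93%

4.93%


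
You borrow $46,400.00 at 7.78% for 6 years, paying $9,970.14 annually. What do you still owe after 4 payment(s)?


Formula: Balance = PV*(1+r)^k - PMT*((1+r)^k - 1)/r
Growth: (1 + 0.0778)^4 = 1.349437
Accumulated factor: ((1+r)^k - 1)/r = 4.491482
Balance = $46,400.00 * 1.349437 - $9,970.14 * 4.491482
Balance = $17,833.18

$17,833.18


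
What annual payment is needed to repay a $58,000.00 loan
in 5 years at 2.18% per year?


Formula: PMT = PV * r / (1 - (1+r)^(-n))
Denominator: 1 - (1 + 0.0218)^(-5) = 0.102219
Numerator: $58,000.00 * 0.0218 = 1264.4
PMT = 1264.4 / 0.102219 = $12,369.54

$12,369.54


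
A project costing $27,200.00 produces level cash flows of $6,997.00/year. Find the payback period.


Formula: Payback = investment / annual cash flow
Substituting: Payback = $27,200.00 / $6,997.00
Payback = 3.8874 years

3.8874 years


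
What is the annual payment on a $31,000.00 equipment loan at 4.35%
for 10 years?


Formula: PMT = PV * r / (1 - (1+r)^(-n))
Denominator: 1 - (1 + 0.0435)^(-10) = 0.346756
Numerator: $31,000.00 * 0.0435 = 1348.5
PMT = 1348.5 / 0.346756 = $3,888.90

$3,888.90


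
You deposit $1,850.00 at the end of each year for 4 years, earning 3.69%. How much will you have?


Formula: FV = PMT * ((1+r)^n - 1) / r
Growth factor: (1 + 0.0369)^4 = 1.155972
Numerator: 1.155972 - 1 = 0.155972
FV = $1,850.00 * 0.155972 / 0.0369 = $7,819.76

$7,819.76


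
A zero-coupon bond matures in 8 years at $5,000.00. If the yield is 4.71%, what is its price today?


Formula: Price = FV / (1 + r)^n
Substituting: Price = $5,000.00 / (1 + 0.0471)^8
Discount factor: (1.0471)^8 = 1.445125
Price = $5,000.00 / 1.445125 = $3,459.91

$3,459.91


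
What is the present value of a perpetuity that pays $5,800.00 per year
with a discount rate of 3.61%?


Formula: PV = C / r
Substituting: PV = $5,800.00 / 0.0361
PV = $160,664.82

$160,664.82


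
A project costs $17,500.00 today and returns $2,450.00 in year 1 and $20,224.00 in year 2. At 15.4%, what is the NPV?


Formula: NPV = C0 + C1/(1+r) + C2/(1+r)^2
Discount C1: $2,450.00 / (1 + 0.154) = $2,123.05
Discount C2: $20,224.00 / (1 + 0.154)^2 = $15,186.42
NPV = -$17,500.00 + $2,123.05 + $15,186.42 = -$190.53

-$190.53


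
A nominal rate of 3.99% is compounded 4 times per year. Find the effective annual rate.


Formula: EAR = (1 + r/m)^m - 1
Period rate: r/m = 0.0399 / 4 = 0.009975
Compounding: (1 + 0.009975)^4 = 1.040501
EAR = 1.040501 - 1 = 0.040501

0.040501


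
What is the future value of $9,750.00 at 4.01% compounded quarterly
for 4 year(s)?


Formula: FV = P * (1 + r/m)^(m*t)
Period rate: r/m = 0.0401 / 4 = 0.010025
Total periods: m*t = 4 * 4 = 16
Growth factor: (1 + 0.010025)^16 = 1.173043
FV = $9,750.00 * 1.173043 = $11,437.17

$11,437.17


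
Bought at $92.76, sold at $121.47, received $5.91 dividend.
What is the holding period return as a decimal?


Formula: HPR = (P1 - P0 + D) / P0
Gain: $121.47 - $92.76 + $5.91 = $34.62
HPR = $34.62 / $92.76 = 0.3732

0.3732


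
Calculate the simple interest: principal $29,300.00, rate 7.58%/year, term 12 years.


Formula: I = P * r * t
Substituting: I = $29,300.00 * 0.0758 * 12
Step: I = $29,300.00 * 0.9096
I = $26,651.28

$26,651.28


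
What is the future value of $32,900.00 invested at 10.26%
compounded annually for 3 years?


Formula: FV = P * (1 + r)^n
Substituting: FV = $32,900.00 * (1 + 0.1026)^3
Growth factor: (1.1026)^3 = 1.34046
FV = $32,900.00 * 1.34046 = $44,101.14

$44,101.14


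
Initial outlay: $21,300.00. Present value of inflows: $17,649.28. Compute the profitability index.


Formula: PI = PV(cash flows) / initial investment
Substituting: PI = $17,649.28 / $21,300.00
PI = 0.8286

0.8286


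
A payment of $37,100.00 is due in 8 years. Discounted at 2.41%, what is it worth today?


Formula: PV = FV / (1 + r)^n
Substituting: PV = $37,100.00 / (1 + 0.0241)^8
Discount factor: (1.0241)^8 = 1.209871
PV = $37,100.00 / 1.209871 = $30,664.44

$30,664.44


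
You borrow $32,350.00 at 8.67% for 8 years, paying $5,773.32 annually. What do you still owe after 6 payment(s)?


Formula: Balance = PV*(1+r)^k - PMT*((1+r)^k - 1)/r
Growth: (1 + 0.0867)^6 = 1.646865
Accumulated factor: ((1+r)^k - 1)/r = 7.460957
Balance = $32,350.00 * 1.646865 - $5,773.32 * 7.460957
Balance = $10,201.59

$10,201.59


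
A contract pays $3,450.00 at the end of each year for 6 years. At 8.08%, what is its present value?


Formula: PV = PMT * (1 - (1+r)^(-n)) / r
Discount factor: (1 + 0.0808)^(-6) = 0.627376
Bracket: 1 - 0.627376 = 0.372624
PV = $3,450.00 * 0.372624 / 0.0808 = $15,910.30

$15,910.30


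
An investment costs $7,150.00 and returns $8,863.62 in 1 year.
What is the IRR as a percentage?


Formula: IRR = C1/C0 - 1
Substituting: IRR = $8,863.62 / $7,150.00 - 1
Ratio: 1.239667 - 1 = 0.239667
IRR = 23.9667%

23.9667%


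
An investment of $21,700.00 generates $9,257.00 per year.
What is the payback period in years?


Formula: Payback = investment / annual cash flow
Substituting: Payback = $21,700.00 / $9,257.00
Payback = 2.3442 years

2.3442 years


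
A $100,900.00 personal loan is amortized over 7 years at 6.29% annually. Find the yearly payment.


Formula: PMT = PV * r / (1 - (1+r)^(-n))
Denominator: 1 - (1 + 0.0629)^(-7) = 0.347541
Numerator: $100,900.00 * 0.0629 = 6346.61
PMT = 6346.61 / 0.347541 = $18,261.47

$18,261.47


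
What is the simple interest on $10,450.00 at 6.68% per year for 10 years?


Formula: I = P * r * t
Substituting: I = $10,450.00 * 0.0668 * 10
Step: I = $10,450.00 * 0.668
I = $6,980.60

$6,980.60


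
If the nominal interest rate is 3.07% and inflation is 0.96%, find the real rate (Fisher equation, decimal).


Formula: (1 + r_real) = (1 + r_nom) / (1 + inflation)
Substituting: (1 + r_real) = 1.0307 / 1.0096
(1 + r_real) = 1.020899
r_real = 1.020899 - 1 = 0.020899

0.020899


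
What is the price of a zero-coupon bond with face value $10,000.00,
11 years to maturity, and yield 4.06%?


Formula: Price = FV / (1 + r)^n
Substituting: Price = $10,000.00 / (1 + 0.0406)^11
Discount factor: (1.0406)^11 = 1.549252
Price = $10,000.00 / 1.549252 = $6,454.73

$6,454.73


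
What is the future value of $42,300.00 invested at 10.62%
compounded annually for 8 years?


Formula: FV = P * (1 + r)^n
Substituting: FV = $42,300.00 * (1 + 0.1062)^8
Growth factor: (1.1062)^8 = 2.242174
FV = $42,300.00 * 2.242174 = $94,843.94

$94,843.94


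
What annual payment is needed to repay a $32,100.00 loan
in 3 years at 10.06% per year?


Formula: PMT = PV * r / (1 - (1+r)^(-n))
Denominator: 1 - (1 + 0.1006)^(-3) = 0.249913
Numerator: $32,100.00 * 0.1006 = 3229.26
PMT = 3229.26 / 0.249913 = $12,921.52

$12,921.52


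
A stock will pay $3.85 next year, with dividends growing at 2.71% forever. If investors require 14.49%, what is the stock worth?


Formula: P = D1 / (r - g)
Spread: r - g = 0.1449 - 0.0271 = 0.1178
Substituting: P = $3.85 / 0.1178
P = $32.68

$32.68


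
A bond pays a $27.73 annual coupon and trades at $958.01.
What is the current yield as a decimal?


Formula: Current yield = annual coupon / price
Substituting: CY = $27.73 / $958.01
CY = 0.028945

0.028945


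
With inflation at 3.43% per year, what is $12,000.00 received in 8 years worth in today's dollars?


Formula: Real value = nominal / (1 + inflation)^years
Price level: (1 + 0.0343)^8 = 1.309701
Real value = $12,000.00 / 1.309701 = $9,162.40

$9,162.40


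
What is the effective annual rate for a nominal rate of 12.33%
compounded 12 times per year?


Formula: EAR = (1 + r/m)^m - 1
Period rate: r/m = 0.1233 / 12 = 0.010275
Compounding: (1 + 0.010275)^12 = 1.130512
EAR = 1.130512 - 1 = 0.130512

0.130512


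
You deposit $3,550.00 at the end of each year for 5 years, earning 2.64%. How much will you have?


Formula: FV = PMT * ((1+r)^n - 1) / r
Growth factor: (1 + 0.0264)^5 = 1.139156
Numerator: 1.139156 - 1 = 0.139156
FV = $3,550.00 * 0.139156 / 0.0264 = $18,712.27

$18,712.27


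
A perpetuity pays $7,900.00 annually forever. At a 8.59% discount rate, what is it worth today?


Formula: PV = C / r
Substituting: PV = $7,900.00 / 0.0859
PV = $91,967.40

$91,967.40


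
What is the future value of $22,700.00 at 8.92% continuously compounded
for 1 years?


Formula: FV = P * e^(r*t)
Exponent: r*t = 0.0892 * 1 = 0.0892
e^(0.0892) = 1.093299
FV = $22,700.00 * 1.093299 = $24,817.89

$24,817.89


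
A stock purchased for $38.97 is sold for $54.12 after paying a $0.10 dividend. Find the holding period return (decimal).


Formula: HPR = (P1 - P0 + D) / P0
Gain: $54.12 - $38.97 + $0.10 = $15.25
HPR = $15.25 / $38.97 = 0.3913

0.3913


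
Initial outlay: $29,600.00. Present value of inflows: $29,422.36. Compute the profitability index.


Formula: PI = PV(cash flows) / initial investment
Substituting: PI = $29,422.36 / $29,600.00
PI = 0.994

0.994


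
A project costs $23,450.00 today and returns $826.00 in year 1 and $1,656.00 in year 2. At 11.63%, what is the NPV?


Formula: NPV = C0 + C1/(1+r) + C2/(1+r)^2
Discount C1: $826.00 / (1 + 0.1163) = $739.94
Discount C2: $1,656.00 / (1 + 0.1163)^2 = $1,328.92
NPV = -$23,450.00 + $739.94 + $1,328.92 = -$21,381.14

-$21,381.14


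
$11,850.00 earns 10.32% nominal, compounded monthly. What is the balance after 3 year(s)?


Formula: FV = P * (1 + r/m)^(m*t)
Period rate: r/m = 0.1032 / 12 = 0.0086
Total periods: m*t = 12 * 3 = 36
Growth factor: (1 + 0.0086)^36 = 1.361077
FV = $11,850.00 * 1.361077 = $16,128.76

$16,128.76


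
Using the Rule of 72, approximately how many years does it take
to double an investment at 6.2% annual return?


Formula: Years ≈ 72 / r
Substituting: Years ≈ 72 / 6.2
Years ≈ 11.6

11.6 years


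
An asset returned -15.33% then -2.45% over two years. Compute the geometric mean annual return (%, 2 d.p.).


Formula: Geometric mean = ((1+r1)*(1+r2))^(1/2) - 1
Product: (1 + -0.1533) * (1 + -0.0245) = 0.8467 * 0.9755 = 0.825956
Square root: 0.825956^0.5 = 0.908821
Geometric mean = 0.908821 - 1 = -0.091179
As percentage: -9.12%

-9.12%


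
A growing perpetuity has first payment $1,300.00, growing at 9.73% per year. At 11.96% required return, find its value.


Formula: PV = C / (r - g)
Spread: r - g = 0.1196 - 0.0973 = 0.0223
Substituting: PV = $1,300.00 / 0.0223
PV = $58,295.96

$58,295.96


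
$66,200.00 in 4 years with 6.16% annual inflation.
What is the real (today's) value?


Formula: Real value = nominal / (1 + inflation)^years
Price level: (1 + 0.0616)^4 = 1.270117
Real value = $66,200.00 / 1.270117 = $52,121.19

$52,121.19


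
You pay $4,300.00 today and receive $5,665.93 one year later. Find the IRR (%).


Formula: IRR = C1/C0 - 1
Substituting: IRR = $5,665.93 / $4,300.00 - 1
Ratio: 1.317658 - 1 = 0.317658
IRR = 31.7658%

31.7658%


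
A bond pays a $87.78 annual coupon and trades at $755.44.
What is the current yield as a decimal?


Formula: Current yield = annual coupon / price
Substituting: CY = $87.78 / $755.44
CY = 0.116197

0.116197


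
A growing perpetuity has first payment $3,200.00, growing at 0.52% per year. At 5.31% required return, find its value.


Formula: PV = C / (r - g)
Spread: r - g = 0.0531 - 0.0052 = 0.0479
Substituting: PV = $3,200.00 / 0.0479
PV = $66,805.85

$66,805.85


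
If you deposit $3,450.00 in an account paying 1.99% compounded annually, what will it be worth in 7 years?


Formula: FV = P * (1 + r)^n
Substituting: FV = $3,450.00 * (1 + 0.0199)^7
Growth factor: (1.0199)^7 = 1.147898
FV = $3,450.00 * 1.147898 = $3,960.25

$3,960.25


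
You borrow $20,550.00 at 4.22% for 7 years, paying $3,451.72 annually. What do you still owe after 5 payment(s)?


Formula: Balance = PV*(1+r)^k - PMT*((1+r)^k - 1)/r
Growth: (1 + 0.0422)^5 = 1.229576
Accumulated factor: ((1+r)^k - 1)/r = 5.440187
Balance = $20,550.00 * 1.229576 - $3,451.72 * 5.440187
Balance = $6,489.78

$6,489.78


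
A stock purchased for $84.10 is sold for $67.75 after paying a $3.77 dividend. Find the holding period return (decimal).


Formula: HPR = (P1 - P0 + D) / P0
Gain: $67.75 - $84.10 + $3.77 = -$12.58
HPR = -$12.58 / $84.10 = -0.1496

-0.1496


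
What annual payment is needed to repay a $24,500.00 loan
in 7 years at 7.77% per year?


Formula: PMT = PV * r / (1 - (1+r)^(-n))
Denominator: 1 - (1 + 0.0777)^(-7) = 0.407737
Numerator: $24,500.00 * 0.0777 = 1903.65
PMT = 1903.65 / 0.407737 = $4,668.82

$4,668.82


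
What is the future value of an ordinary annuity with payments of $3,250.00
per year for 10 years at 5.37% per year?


Formula: FV = PMT * ((1+r)^n - 1) / r
Growth factor: (1 + 0.0537)^10 = 1.687213
Numerator: 1.687213 - 1 = 0.687213
FV = $3,250.00 * 0.687213 / 0.0537 = $41,591.08

$41,591.08


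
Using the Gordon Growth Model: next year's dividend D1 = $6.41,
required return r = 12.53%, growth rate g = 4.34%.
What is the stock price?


Formula: P = D1 / (r - g)
Spread: r - g = 0.1253 - 0.0434 = 0.0819
Substituting: P = $6.41 / 0.0819
P = $78.27

$78.27


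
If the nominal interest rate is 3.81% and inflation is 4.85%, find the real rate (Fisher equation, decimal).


Formula: (1 + r_real) = (1 + r_nom) / (1 + inflation)
Substituting: (1 + r_real) = 1.0381 / 1.0485
(1 + r_real) = 0.990081
r_real = 0.990081 - 1 = -0.009919

-0.009919


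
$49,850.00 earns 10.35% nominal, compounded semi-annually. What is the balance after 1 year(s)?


Formula: FV = P * (1 + r/m)^(m*t)
Period rate: r/m = 0.1035 / 2 = 0.05175
Total periods: m*t = 2 * 1 = 2
Growth factor: (1 + 0.05175)^2 = 1.106178
FV = $49,850.00 * 1.106178 = $55,142.98

$55,142.98


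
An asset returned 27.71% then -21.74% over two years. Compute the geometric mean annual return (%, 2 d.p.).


Formula: Geometric mean = ((1+r1)*(1+r2))^(1/2) - 1
Product: (1 + 0.2771) * (1 + -0.2174) = 1.2771 * 0.7826 = 0.999458
Square root: 0.999458^0.5 = 0.999729
Geometric mean = 0.999729 - 1 = -0.000271
As percentage: -0.03%

-0.03%


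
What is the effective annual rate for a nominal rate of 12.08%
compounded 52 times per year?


Formula: EAR = (1 + r/m)^m - 1
Period rate: r/m = 0.1208 / 52 = 0.002323
Compounding: (1 + 0.002323)^52 = 1.128241
EAR = 1.128241 - 1 = 0.128241

0.128241


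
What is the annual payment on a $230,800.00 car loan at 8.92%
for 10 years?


Formula: PMT = PV * r / (1 - (1+r)^(-n))
Denominator: 1 - (1 + 0.0892)^(-10) = 0.574476
Numerator: $230,800.00 * 0.0892 = 20587.36
PMT = 20587.36 / 0.574476 = $35,836.74

$35,836.74


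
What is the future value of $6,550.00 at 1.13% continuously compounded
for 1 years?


Formula: FV = P * e^(r*t)
Exponent: r*t = 0.0113 * 1 = 0.0113
e^(0.0113) = 1.011364
FV = $6,550.00 * 1.011364 = $6,624.43

$6,624.43


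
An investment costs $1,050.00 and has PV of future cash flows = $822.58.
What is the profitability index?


Formula: PI = PV(cash flows) / initial investment
Substituting: PI = $822.58 / $1,050.00
PI = 0.7834

0.7834


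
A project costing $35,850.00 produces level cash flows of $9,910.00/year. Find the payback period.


Formula: Payback = investment / annual cash flow
Substituting: Payback = $35,850.00 / $9,910.00
Payback = 3.6176 years

3.6176 years


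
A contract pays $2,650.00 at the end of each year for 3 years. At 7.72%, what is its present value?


Formula: PV = PMT * (1 - (1+r)^(-n)) / r
Discount factor: (1 + 0.0772)^(-3) = 0.800039
Bracket: 1 - 0.800039 = 0.199961
PV = $2,650.00 * 0.199961 / 0.0772 = $6,863.96

$6,863.96


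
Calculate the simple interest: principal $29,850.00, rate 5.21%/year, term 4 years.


Formula: I = P * r * t
Substituting: I = $29,850.00 * 0.0521 * 4
Step: I = $29,850.00 * 0.2084
I = $6,220.74

$6,220.74


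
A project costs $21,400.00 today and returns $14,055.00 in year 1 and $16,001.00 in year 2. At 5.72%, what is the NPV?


Formula: NPV = C0 + C1/(1+r) + C2/(1+r)^2
Discount C1: $14,055.00 / (1 + 0.0572) = $13,294.55
Discount C2: $16,001.00 / (1 + 0.0572)^2 = $14,316.37
NPV = -$21,400.00 + $13,294.55 + $14,316.37 = $6,210.92

$6,210.92


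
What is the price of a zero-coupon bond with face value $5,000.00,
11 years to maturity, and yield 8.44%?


Formula: Price = FV / (1 + r)^n
Substituting: Price = $5,000.00 / (1 + 0.0844)^11
Discount factor: (1.0844)^11 = 2.438286
Price = $5,000.00 / 2.438286 = $2,050.62

$2,050.62


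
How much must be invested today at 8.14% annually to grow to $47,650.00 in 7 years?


Formula: PV = FV / (1 + r)^n
Substituting: PV = $47,650.00 / (1 + 0.0814)^7
Discount factor: (1.0814)^7 = 1.729436
PV = $47,650.00 / 1.729436 = $27,552.33

$27,552.33


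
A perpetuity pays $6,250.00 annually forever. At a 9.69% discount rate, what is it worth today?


Formula: PV = C / r
Substituting: PV = $6,250.00 / 0.0969
PV = $64,499.48

$64,499.48


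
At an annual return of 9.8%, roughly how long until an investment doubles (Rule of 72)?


Formula: Years ≈ 72 / r
Substituting: Years ≈ 72 / 9.8
Years ≈ 7.3

7.3 years


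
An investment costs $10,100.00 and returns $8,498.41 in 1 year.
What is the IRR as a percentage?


Formula: IRR = C1/C0 - 1
Substituting: IRR = $8,498.41 / $10,100.00 - 1
Ratio: 0.841427 - 1 = -0.158573
IRR = -15.8573%

-15.8573%


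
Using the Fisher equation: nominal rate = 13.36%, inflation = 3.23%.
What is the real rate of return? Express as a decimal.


Formula: (1 + r_real) = (1 + r_nom) / (1 + inflation)
Substituting: (1 + r_real) = 1.1336 / 1.0323
(1 + r_real) = 1.09813
r_real = 1.09813 - 1 = 0.09813

0.09813


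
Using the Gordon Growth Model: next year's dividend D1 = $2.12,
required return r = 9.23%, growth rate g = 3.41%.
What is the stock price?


Formula: P = D1 / (r - g)
Spread: r - g = 0.0923 - 0.0341 = 0.0582
Substituting: P = $2.12 / 0.0582
P = $36.43

$36.43


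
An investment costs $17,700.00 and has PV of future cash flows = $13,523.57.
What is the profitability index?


Formula: PI = PV(cash flows) / initial investment
Substituting: PI = $13,523.57 / $17,700.00
PI = 0.764

0.764


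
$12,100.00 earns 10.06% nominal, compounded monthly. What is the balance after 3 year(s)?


Formula: FV = P * (1 + r/m)^(m*t)
Period rate: r/m = 0.1006 / 12 = 0.008383
Total periods: m*t = 12 * 3 = 36
Growth factor: (1 + 0.008383)^36 = 1.350591
FV = $12,100.00 * 1.350591 = $16,342.15

$16,342.15


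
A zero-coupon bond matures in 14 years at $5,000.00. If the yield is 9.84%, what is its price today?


Formula: Price = FV / (1 + r)^n
Substituting: Price = $5,000.00 / (1 + 0.0984)^14
Discount factor: (1.0984)^14 = 3.720894
Price = $5,000.00 / 3.720894 = $1,343.76

$1,343.76
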